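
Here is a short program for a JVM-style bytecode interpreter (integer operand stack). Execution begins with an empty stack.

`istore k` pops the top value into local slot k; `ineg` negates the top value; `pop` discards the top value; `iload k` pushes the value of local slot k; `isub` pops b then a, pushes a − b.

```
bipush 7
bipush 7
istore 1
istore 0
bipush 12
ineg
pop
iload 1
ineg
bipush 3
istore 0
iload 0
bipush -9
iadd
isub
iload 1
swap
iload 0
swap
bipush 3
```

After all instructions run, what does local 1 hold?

7

bipush 7   7
bipush 7   7 7
istore 1   7
istore 0   (empty)
bipush 12  12
ineg       -12
pop        (empty)
iload 1    7
ineg       -7
bipush 3   -7 3
istore 0   -7
iload 0    -7 3
bipush -9  -7 3 -9
iadd       -7 -6
isub       -1
iload 1    -1 7
swap       7 -1
iload 0    7 -1 3
swap       7 3 -1
bipush 3   7 3 -1 3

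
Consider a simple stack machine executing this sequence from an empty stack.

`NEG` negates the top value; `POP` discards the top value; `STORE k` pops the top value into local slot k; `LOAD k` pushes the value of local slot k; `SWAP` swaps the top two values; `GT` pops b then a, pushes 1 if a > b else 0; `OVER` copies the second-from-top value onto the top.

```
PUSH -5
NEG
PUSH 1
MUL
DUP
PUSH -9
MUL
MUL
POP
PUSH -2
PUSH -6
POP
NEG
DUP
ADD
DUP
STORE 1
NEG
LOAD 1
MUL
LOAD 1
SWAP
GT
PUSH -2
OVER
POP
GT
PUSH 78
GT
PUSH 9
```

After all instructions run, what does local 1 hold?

4

PUSH -5  -5
NEG      5
PUSH 1   5 1
MUL      5
DUP      5 5
PUSH -9  5 5 -9
MUL      5 -45
MUL      -225
POP      (empty)
PUSH -2  -2
PUSH -6  -2 -6
POP      -2
NEG      2
DUP      2 2
ADD      4
DUP      4 4
STORE 1  4
NEG      -4
LOAD 1   -4 4
MUL      -16
LOAD 1   -16 4
SWAP     4 -16
GT       1
PUSH -2  1 -2
OVER     1 -2 1
POP      1 -2
GT       1
PUSH 78  1 78
GT       0
PUSH 9   0 9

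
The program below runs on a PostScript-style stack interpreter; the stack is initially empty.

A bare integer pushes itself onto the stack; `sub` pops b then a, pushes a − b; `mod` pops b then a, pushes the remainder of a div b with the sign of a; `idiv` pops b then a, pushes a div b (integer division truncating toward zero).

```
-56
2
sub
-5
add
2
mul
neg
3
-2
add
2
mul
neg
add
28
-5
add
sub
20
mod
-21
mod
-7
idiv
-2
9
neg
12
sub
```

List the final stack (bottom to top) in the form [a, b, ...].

[0, -2, -21]

-56  -> [-56]
2    -> [-56, 2]
sub  -> [-58]
-5   -> [-58, -5]
add  -> [-63]
2    -> [-63, 2]
mul  -> [-126]
neg  -> [126]
3    -> [126, 3]
-2   -> [126, 3, -2]
add  -> [126, 1]
2    -> [126, 1, 2]
mul  -> [126, 2]
neg  -> [126, -2]
add  -> [124]
28   -> [124, 28]
-5   -> [124, 28, -5]
add  -> [124, 23]
sub  -> [101]
20   -> [101, 20]
mod  -> [1]
-21  -> [1, -21]
mod  -> [1]
-7   -> [1, -7]
idiv -> [0]
-2   -> [0, -2]
9    -> [0, -2, 9]
neg  -> [0, -2, -9]
12   -> [0, -2, -9, 12]
sub  -> [0, -2, -21]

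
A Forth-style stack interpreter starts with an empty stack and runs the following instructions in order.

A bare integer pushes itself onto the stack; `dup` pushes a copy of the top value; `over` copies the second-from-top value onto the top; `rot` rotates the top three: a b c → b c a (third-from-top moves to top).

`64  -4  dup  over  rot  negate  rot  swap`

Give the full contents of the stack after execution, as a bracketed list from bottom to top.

[64, -4, -4, 4]

64     → [64]
-4     → [64, -4]
dup    → [64, -4, -4]
over   → [64, -4, -4, -4]
rot    → [64, -4, -4, -4]
negate → [64, -4, -4, 4]
rot    → [64, -4, 4, -4]
swap   → [64, -4, -4, 4]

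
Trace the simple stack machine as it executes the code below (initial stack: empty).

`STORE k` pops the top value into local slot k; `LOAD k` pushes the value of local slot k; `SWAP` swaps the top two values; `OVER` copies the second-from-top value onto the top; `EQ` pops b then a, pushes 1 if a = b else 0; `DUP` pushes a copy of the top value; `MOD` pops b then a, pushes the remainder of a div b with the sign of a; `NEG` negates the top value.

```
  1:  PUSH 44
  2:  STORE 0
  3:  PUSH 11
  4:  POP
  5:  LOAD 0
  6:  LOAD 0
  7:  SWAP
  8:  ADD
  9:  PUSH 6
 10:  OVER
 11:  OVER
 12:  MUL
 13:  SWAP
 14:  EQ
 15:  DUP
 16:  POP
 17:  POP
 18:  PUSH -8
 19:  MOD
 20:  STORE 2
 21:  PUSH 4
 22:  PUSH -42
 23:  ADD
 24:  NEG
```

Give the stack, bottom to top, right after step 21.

PUSH 44  [44]
STORE 0  []
PUSH 11  [11]
POP      []
LOAD 0   [44]
LOAD 0   [44, 44]
SWAP     [44, 44]
ADD      [88]
PUSH 6   [88, 6]
OVER     [88, 6, 88]
OVER     [88, 6, 88, 6]
MUL      [88, 6, 528]
SWAP     [88, 528, 6]
EQ       [88, 0]
DUP      [88, 0, 0]
POP      [88, 0]
POP      [88]
PUSH -8  [88, -8]
MOD      [0]
STORE 2  []
PUSH 4   [4]

[4]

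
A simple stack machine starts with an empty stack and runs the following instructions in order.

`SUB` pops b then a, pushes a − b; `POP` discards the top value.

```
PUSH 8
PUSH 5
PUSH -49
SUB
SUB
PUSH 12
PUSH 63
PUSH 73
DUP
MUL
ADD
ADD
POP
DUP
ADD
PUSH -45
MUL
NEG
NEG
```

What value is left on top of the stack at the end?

PUSH 8   → 8
PUSH 5   → 8 5
PUSH -49 → 8 5 -49
SUB      → 8 54
SUB      → -46
PUSH 12  → -46 12
PUSH 63  → -46 12 63
PUSH 73  → -46 12 63 73
DUP      → -46 12 63 73 73
MUL      → -46 12 63 5329
ADD      → -46 12 5392
ADD      → -46 5404
POP      → -46
DUP      → -46 -46
ADD      → -92
PUSH -45 → -92 -45
MUL      → 4140
NEG      → -4140
NEG      → 4140

4140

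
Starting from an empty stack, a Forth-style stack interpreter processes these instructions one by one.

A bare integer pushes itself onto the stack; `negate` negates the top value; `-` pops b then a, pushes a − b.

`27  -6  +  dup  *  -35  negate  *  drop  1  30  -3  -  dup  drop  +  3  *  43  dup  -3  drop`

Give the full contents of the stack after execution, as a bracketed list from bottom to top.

[102, 43, 43]

27     → 27
-6     → 27 -6
+      → 21
dup    → 21 21
*      → 441
-35    → 441 -35
negate → 441 35
*      → 15435
drop   → (empty)
1      → 1
30     → 1 30
-3     → 1 30 -3
-      → 1 33
dup    → 1 33 33
drop   → 1 33
+      → 34
3      → 34 3
*      → 102
43     → 102 43
dup    → 102 43 43
-3     → 102 43 43 -3
drop   → 102 43 43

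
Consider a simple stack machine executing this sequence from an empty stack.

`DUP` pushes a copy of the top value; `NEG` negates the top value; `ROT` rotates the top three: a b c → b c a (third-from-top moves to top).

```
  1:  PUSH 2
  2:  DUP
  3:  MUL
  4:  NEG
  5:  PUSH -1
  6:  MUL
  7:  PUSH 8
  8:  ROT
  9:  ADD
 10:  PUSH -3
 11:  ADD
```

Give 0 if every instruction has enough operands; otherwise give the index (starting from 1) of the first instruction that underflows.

8

PUSH 2  → [2]
DUP     → [2, 2]
MUL     → [4]
NEG     → [-4]
PUSH -1 → [-4, -1]
MUL     → [4]
PUSH 8  → [4, 8]
ROT  — needs 3 operands, stack has 2 → underflow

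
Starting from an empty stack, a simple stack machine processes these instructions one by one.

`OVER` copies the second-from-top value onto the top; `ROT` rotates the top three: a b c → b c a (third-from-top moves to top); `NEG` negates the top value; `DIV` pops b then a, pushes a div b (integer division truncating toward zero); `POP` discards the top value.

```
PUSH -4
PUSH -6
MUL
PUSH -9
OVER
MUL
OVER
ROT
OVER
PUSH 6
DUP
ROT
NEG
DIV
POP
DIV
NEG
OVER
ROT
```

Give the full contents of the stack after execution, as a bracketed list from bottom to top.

[-216, -4, 24, 24]

PUSH -4 → -4
PUSH -6 → -4 -6
MUL     → 24
PUSH -9 → 24 -9
OVER    → 24 -9 24
MUL     → 24 -216
OVER    → 24 -216 24
ROT     → -216 24 24
OVER    → -216 24 24 24
PUSH 6  → -216 24 24 24 6
DUP     → -216 24 24 24 6 6
ROT     → -216 24 24 6 6 24
NEG     → -216 24 24 6 6 -24
DIV     → -216 24 24 6 0
POP     → -216 24 24 6
DIV     → -216 24 4
NEG     → -216 24 -4
OVER    → -216 24 -4 24
ROT     → -216 -4 24 24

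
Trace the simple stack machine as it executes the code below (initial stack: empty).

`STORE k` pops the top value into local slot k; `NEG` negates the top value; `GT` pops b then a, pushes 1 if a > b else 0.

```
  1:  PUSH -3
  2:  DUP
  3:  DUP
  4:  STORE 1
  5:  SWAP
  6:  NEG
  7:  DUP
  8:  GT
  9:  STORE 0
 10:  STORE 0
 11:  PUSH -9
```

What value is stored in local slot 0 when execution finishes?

PUSH -3 -> -3
DUP     -> -3 -3
DUP     -> -3 -3 -3
STORE 1 -> -3 -3
SWAP    -> -3 -3
NEG     -> -3 3
DUP     -> -3 3 3
GT      -> -3 0
STORE 0 -> -3
STORE 0 -> (empty)
PUSH -9 -> -9

-3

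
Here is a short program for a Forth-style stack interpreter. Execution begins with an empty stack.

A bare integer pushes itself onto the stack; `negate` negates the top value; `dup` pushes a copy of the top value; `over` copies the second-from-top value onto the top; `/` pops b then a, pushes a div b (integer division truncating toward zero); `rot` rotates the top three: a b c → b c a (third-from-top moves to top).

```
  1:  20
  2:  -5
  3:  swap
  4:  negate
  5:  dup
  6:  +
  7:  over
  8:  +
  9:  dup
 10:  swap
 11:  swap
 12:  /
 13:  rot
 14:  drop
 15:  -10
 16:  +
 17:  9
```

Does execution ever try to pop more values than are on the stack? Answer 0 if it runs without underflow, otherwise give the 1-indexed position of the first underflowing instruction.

20     : 20
-5     : 20 -5
swap   : -5 20
negate : -5 -20
dup    : -5 -20 -20
+      : -5 -40
over   : -5 -40 -5
+      : -5 -45
dup    : -5 -45 -45
swap   : -5 -45 -45
swap   : -5 -45 -45
/      : -5 1
rot  — needs 3 operands, stack has 2 → underflow

13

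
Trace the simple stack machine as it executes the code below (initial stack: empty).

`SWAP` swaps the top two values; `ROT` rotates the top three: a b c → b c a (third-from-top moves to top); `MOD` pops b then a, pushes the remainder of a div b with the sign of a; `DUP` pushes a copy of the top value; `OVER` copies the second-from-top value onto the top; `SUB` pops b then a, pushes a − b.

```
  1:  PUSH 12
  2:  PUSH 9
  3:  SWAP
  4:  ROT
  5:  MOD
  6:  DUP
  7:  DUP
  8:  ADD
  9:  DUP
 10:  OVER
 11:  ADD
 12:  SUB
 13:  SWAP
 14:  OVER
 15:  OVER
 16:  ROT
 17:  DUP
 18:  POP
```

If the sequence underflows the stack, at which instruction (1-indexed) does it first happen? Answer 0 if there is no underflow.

PUSH 12 → 12
PUSH 9  → 12 9
SWAP    → 9 12
ROT  — needs 3 operands, stack has 2 → underflow

4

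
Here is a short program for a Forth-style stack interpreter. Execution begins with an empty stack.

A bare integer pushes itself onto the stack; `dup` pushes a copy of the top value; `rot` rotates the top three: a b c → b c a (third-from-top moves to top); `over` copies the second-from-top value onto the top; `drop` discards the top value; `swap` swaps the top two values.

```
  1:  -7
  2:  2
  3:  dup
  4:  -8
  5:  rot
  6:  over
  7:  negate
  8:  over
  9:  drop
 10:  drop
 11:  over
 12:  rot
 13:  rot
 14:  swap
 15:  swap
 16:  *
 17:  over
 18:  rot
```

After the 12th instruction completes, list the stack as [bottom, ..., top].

-7     → [-7]
2      → [-7, 2]
dup    → [-7, 2, 2]
-8     → [-7, 2, 2, -8]
rot    → [-7, 2, -8, 2]
over   → [-7, 2, -8, 2, -8]
negate → [-7, 2, -8, 2, 8]
over   → [-7, 2, -8, 2, 8, 2]
drop   → [-7, 2, -8, 2, 8]
drop   → [-7, 2, -8, 2]
over   → [-7, 2, -8, 2, -8]
rot    → [-7, 2, 2, -8, -8]

[-7, 2, 2, -8, -8]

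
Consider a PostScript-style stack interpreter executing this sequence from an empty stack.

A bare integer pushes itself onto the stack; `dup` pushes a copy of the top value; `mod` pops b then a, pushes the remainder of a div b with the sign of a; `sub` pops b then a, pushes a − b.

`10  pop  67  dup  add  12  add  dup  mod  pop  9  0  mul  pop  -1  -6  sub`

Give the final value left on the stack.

10  -> 10
pop -> (empty)
67  -> 67
dup -> 67 67
add -> 134
12  -> 134 12
add -> 146
dup -> 146 146
mod -> 0
pop -> (empty)
9   -> 9
0   -> 9 0
mul -> 0
pop -> (empty)
-1  -> -1
-6  -> -1 -6
sub -> 5

5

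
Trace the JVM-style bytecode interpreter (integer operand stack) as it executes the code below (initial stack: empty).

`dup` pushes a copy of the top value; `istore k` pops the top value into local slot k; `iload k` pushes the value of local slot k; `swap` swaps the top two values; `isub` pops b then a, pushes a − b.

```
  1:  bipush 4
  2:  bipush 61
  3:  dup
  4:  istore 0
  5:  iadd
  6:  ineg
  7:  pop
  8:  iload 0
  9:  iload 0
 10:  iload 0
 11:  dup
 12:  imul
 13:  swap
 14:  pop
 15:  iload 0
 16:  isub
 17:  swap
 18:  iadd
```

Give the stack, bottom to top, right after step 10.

[61, 61, 61]

bipush 4  -> 4
bipush 61 -> 4 61
dup       -> 4 61 61
istore 0  -> 4 61
iadd      -> 65
ineg      -> -65
pop       -> (empty)
iload 0   -> 61
iload 0   -> 61 61
iload 0   -> 61 61 61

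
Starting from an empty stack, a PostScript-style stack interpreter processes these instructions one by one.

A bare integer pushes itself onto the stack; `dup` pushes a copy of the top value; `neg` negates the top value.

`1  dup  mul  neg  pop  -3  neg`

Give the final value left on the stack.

3

1   → 1
dup → 1 1
mul → 1
neg → -1
pop → (empty)
-3  → -3
neg → 3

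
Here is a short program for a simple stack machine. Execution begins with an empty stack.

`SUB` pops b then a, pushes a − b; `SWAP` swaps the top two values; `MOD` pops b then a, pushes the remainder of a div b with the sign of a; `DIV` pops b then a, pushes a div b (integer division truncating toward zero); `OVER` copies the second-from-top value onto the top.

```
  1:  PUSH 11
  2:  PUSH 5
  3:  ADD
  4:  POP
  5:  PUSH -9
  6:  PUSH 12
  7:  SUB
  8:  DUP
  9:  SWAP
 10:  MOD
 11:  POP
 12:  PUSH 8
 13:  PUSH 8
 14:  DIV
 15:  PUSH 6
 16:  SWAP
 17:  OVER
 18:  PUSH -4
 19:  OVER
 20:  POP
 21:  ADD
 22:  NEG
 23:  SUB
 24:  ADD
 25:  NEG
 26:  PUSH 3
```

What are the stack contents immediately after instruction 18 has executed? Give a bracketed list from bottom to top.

[6, 1, 6, -4]

PUSH 11 : [11]
PUSH 5  : [11, 5]
ADD     : [16]
POP     : []
PUSH -9 : [-9]
PUSH 12 : [-9, 12]
SUB     : [-21]
DUP     : [-21, -21]
SWAP    : [-21, -21]
MOD     : [0]
POP     : []
PUSH 8  : [8]
PUSH 8  : [8, 8]
DIV     : [1]
PUSH 6  : [1, 6]
SWAP    : [6, 1]
OVER    : [6, 1, 6]
PUSH -4 : [6, 1, 6, -4]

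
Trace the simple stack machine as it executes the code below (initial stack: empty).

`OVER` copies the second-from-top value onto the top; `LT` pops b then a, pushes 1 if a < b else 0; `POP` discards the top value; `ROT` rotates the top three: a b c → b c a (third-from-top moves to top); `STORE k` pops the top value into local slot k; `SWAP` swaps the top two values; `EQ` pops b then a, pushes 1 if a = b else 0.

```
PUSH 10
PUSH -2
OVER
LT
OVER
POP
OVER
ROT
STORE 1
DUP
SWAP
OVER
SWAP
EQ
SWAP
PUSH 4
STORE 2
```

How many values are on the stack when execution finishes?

3

PUSH 10 : [10]
PUSH -2 : [10, -2]
OVER    : [10, -2, 10]
LT      : [10, 1]
OVER    : [10, 1, 10]
POP     : [10, 1]
OVER    : [10, 1, 10]
ROT     : [1, 10, 10]
STORE 1 : [1, 10]
DUP     : [1, 10, 10]
SWAP    : [1, 10, 10]
OVER    : [1, 10, 10, 10]
SWAP    : [1, 10, 10, 10]
EQ      : [1, 10, 1]
SWAP    : [1, 1, 10]
PUSH 4  : [1, 1, 10, 4]
STORE 2 : [1, 1, 10]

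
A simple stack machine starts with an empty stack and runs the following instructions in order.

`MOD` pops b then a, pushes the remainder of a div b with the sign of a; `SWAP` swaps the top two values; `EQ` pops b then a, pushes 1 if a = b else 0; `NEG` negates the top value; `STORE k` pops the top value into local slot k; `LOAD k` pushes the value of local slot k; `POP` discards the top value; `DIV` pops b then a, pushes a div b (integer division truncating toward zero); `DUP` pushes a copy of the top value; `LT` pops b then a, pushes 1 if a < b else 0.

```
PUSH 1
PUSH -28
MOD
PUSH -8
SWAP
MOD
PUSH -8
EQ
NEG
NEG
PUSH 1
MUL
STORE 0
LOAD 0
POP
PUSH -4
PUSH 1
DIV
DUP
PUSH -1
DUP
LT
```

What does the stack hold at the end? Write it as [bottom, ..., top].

PUSH 1   → [1]
PUSH -28 → [1, -28]
MOD      → [1]
PUSH -8  → [1, -8]
SWAP     → [-8, 1]
MOD      → [0]
PUSH -8  → [0, -8]
EQ       → [0]
NEG      → [0]
NEG      → [0]
PUSH 1   → [0, 1]
MUL      → [0]
STORE 0  → []
LOAD 0   → [0]
POP      → []
PUSH -4  → [-4]
PUSH 1   → [-4, 1]
DIV      → [-4]
DUP      → [-4, -4]
PUSH -1  → [-4, -4, -1]
DUP      → [-4, -4, -1, -1]
LT       → [-4, -4, 0]

[-4, -4, 0]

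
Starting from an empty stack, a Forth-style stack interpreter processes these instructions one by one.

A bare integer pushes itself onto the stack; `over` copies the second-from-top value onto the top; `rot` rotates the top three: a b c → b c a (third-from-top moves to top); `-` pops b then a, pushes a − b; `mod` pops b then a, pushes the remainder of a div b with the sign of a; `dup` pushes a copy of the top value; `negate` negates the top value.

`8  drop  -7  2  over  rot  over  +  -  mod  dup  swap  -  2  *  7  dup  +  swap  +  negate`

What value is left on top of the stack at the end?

8       [8]
drop    []
-7      [-7]
2       [-7, 2]
over    [-7, 2, -7]
rot     [2, -7, -7]
over    [2, -7, -7, -7]
+       [2, -7, -14]
-       [2, 7]
mod     [2]
dup     [2, 2]
swap    [2, 2]
-       [0]
2       [0, 2]
*       [0]
7       [0, 7]
dup     [0, 7, 7]
+       [0, 14]
swap    [14, 0]
+       [14]
negate  [-14]

-14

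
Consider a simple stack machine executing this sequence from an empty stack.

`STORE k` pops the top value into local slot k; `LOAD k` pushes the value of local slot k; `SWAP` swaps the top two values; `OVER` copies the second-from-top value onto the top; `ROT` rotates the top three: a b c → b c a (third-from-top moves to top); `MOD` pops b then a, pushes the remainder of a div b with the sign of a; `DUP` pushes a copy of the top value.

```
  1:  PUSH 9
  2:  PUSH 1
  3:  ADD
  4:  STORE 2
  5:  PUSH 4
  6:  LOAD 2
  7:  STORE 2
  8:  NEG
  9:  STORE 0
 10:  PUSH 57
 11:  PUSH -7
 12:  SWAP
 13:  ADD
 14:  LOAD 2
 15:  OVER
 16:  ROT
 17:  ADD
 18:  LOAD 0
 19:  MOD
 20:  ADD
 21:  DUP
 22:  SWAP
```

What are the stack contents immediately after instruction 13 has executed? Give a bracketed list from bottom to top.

[50]

PUSH 9   9
PUSH 1   9 1
ADD      10
STORE 2  (empty)
PUSH 4   4
LOAD 2   4 10
STORE 2  4
NEG      -4
STORE 0  (empty)
PUSH 57  57
PUSH -7  57 -7
SWAP     -7 57
ADD      50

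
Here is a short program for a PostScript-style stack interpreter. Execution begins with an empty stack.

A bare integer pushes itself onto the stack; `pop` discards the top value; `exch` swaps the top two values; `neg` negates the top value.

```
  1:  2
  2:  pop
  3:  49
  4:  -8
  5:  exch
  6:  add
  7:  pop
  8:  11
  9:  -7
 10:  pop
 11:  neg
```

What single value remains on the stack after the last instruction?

-11

2    : [2]
pop  : []
49   : [49]
-8   : [49, -8]
exch : [-8, 49]
add  : [41]
pop  : []
11   : [11]
-7   : [11, -7]
pop  : [11]
neg  : [-11]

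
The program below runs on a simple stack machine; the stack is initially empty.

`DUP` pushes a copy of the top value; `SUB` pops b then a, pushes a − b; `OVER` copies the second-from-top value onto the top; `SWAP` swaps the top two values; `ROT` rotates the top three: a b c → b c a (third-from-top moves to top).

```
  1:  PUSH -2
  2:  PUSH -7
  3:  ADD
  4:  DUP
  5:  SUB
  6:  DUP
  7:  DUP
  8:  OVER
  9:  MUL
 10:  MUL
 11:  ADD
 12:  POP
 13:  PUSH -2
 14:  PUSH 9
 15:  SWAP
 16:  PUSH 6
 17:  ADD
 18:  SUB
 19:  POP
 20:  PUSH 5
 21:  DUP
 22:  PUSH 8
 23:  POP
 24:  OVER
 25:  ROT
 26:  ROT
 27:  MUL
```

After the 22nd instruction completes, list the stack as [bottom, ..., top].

[5, 5, 8]

PUSH -2 -> [-2]
PUSH -7 -> [-2, -7]
ADD     -> [-9]
DUP     -> [-9, -9]
SUB     -> [0]
DUP     -> [0, 0]
DUP     -> [0, 0, 0]
OVER    -> [0, 0, 0, 0]
MUL     -> [0, 0, 0]
MUL     -> [0, 0]
ADD     -> [0]
POP     -> []
PUSH -2 -> [-2]
PUSH 9  -> [-2, 9]
SWAP    -> [9, -2]
PUSH 6  -> [9, -2, 6]
ADD     -> [9, 4]
SUB     -> [5]
POP     -> []
PUSH 5  -> [5]
DUP     -> [5, 5]
PUSH 8  -> [5, 5, 8]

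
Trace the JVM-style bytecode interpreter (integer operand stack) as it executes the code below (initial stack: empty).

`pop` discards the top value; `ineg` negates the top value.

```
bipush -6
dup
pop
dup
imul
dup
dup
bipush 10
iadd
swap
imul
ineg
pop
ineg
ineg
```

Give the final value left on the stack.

36

bipush -6 : -6
dup       : -6 -6
pop       : -6
dup       : -6 -6
imul      : 36
dup       : 36 36
dup       : 36 36 36
bipush 10 : 36 36 36 10
iadd      : 36 36 46
swap      : 36 46 36
imul      : 36 1656
ineg      : 36 -1656
pop       : 36
ineg      : -36
ineg      : 36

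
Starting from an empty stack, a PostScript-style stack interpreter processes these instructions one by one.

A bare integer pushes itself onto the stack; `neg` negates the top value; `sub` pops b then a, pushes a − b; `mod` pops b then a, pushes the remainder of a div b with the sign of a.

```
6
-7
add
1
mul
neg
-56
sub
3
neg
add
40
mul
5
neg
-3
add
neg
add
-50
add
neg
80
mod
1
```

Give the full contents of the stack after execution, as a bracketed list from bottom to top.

6   -> 6
-7  -> 6 -7
add -> -1
1   -> -1 1
mul -> -1
neg -> 1
-56 -> 1 -56
sub -> 57
3   -> 57 3
neg -> 57 -3
add -> 54
40  -> 54 40
mul -> 2160
5   -> 2160 5
neg -> 2160 -5
-3  -> 2160 -5 -3
add -> 2160 -8
neg -> 2160 8
add -> 2168
-50 -> 2168 -50
add -> 2118
neg -> -2118
80  -> -2118 80
mod -> -38
1   -> -38 1

[-38, 1]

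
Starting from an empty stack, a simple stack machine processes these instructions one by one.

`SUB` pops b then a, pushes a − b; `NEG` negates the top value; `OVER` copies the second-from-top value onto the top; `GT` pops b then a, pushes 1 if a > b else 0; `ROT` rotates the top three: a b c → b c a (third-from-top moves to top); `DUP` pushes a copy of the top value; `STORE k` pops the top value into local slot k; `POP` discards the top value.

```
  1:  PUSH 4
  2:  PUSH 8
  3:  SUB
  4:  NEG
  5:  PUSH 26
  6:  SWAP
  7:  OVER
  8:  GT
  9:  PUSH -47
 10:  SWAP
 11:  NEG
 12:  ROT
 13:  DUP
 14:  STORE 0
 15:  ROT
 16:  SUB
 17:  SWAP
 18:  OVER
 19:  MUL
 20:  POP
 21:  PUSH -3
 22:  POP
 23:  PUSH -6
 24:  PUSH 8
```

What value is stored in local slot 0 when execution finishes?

26

PUSH 4   : [4]
PUSH 8   : [4, 8]
SUB      : [-4]
NEG      : [4]
PUSH 26  : [4, 26]
SWAP     : [26, 4]
OVER     : [26, 4, 26]
GT       : [26, 0]
PUSH -47 : [26, 0, -47]
SWAP     : [26, -47, 0]
NEG      : [26, -47, 0]
ROT      : [-47, 0, 26]
DUP      : [-47, 0, 26, 26]
STORE 0  : [-47, 0, 26]
ROT      : [0, 26, -47]
SUB      : [0, 73]
SWAP     : [73, 0]
OVER     : [73, 0, 73]
MUL      : [73, 0]
POP      : [73]
PUSH -3  : [73, -3]
POP      : [73]
PUSH -6  : [73, -6]
PUSH 8   : [73, -6, 8]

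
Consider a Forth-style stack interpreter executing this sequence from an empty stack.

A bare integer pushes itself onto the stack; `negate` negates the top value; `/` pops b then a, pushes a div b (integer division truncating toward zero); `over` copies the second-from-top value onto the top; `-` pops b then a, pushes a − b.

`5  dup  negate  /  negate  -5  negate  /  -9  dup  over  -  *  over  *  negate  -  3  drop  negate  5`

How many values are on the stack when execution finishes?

2

5      -> [5]
dup    -> [5, 5]
negate -> [5, -5]
/      -> [-1]
negate -> [1]
-5     -> [1, -5]
negate -> [1, 5]
/      -> [0]
-9     -> [0, -9]
dup    -> [0, -9, -9]
over   -> [0, -9, -9, -9]
-      -> [0, -9, 0]
*      -> [0, 0]
over   -> [0, 0, 0]
*      -> [0, 0]
negate -> [0, 0]
-      -> [0]
3      -> [0, 3]
drop   -> [0]
negate -> [0]
5      -> [0, 5]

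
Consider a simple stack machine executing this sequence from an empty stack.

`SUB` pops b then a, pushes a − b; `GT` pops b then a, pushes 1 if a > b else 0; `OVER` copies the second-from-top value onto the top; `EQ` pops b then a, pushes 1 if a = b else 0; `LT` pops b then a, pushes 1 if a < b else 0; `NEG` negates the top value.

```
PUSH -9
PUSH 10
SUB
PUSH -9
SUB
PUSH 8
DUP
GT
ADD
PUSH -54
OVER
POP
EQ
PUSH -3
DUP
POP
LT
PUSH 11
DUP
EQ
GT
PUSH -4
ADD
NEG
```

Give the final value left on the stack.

4

PUSH -9  -> -9
PUSH 10  -> -9 10
SUB      -> -19
PUSH -9  -> -19 -9
SUB      -> -10
PUSH 8   -> -10 8
DUP      -> -10 8 8
GT       -> -10 0
ADD      -> -10
PUSH -54 -> -10 -54
OVER     -> -10 -54 -10
POP      -> -10 -54
EQ       -> 0
PUSH -3  -> 0 -3
DUP      -> 0 -3 -3
POP      -> 0 -3
LT       -> 0
PUSH 11  -> 0 11
DUP      -> 0 11 11
EQ       -> 0 1
GT       -> 0
PUSH -4  -> 0 -4
ADD      -> -4
NEG      -> 4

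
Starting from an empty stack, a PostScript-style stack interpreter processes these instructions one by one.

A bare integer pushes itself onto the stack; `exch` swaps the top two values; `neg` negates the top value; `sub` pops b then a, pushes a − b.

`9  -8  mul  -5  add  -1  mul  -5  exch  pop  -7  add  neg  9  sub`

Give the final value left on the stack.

9     [9]
-8    [9, -8]
mul   [-72]
-5    [-72, -5]
add   [-77]
-1    [-77, -1]
mul   [77]
-5    [77, -5]
exch  [-5, 77]
pop   [-5]
-7    [-5, -7]
add   [-12]
neg   [12]
9     [12, 9]
sub   [3]

3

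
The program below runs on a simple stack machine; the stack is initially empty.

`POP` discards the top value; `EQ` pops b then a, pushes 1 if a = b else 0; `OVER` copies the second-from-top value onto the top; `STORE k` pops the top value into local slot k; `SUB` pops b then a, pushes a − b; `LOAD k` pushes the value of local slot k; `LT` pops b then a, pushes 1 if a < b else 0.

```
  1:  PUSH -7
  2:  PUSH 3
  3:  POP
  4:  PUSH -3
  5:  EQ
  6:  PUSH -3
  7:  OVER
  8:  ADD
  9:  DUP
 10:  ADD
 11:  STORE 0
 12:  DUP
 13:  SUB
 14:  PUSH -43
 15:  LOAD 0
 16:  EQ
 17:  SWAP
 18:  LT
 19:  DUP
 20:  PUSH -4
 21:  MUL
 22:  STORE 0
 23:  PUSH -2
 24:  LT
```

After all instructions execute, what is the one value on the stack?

0

PUSH -7  → -7
PUSH 3   → -7 3
POP      → -7
PUSH -3  → -7 -3
EQ       → 0
PUSH -3  → 0 -3
OVER     → 0 -3 0
ADD      → 0 -3
DUP      → 0 -3 -3
ADD      → 0 -6
STORE 0  → 0
DUP      → 0 0
SUB      → 0
PUSH -43 → 0 -43
LOAD 0   → 0 -43 -6
EQ       → 0 0
SWAP     → 0 0
LT       → 0
DUP      → 0 0
PUSH -4  → 0 0 -4
MUL      → 0 0
STORE 0  → 0
PUSH -2  → 0 -2
LT       → 0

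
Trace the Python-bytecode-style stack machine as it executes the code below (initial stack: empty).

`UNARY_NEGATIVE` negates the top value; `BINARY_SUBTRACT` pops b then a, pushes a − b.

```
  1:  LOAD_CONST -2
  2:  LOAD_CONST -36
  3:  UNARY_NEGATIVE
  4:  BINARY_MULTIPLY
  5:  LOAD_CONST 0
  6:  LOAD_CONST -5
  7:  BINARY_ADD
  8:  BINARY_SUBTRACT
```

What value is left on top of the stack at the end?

LOAD_CONST -2   : -2
LOAD_CONST -36  : -2 -36
UNARY_NEGATIVE  : -2 36
BINARY_MULTIPLY : -72
LOAD_CONST 0    : -72 0
LOAD_CONST -5   : -72 0 -5
BINARY_ADD      : -72 -5
BINARY_SUBTRACT : -67

-67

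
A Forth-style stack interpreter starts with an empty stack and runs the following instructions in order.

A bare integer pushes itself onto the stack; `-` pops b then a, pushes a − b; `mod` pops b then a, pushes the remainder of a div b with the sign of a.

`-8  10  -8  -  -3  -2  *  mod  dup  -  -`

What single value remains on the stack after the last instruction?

-8

-8  → [-8]
10  → [-8, 10]
-8  → [-8, 10, -8]
-   → [-8, 18]
-3  → [-8, 18, -3]
-2  → [-8, 18, -3, -2]
*   → [-8, 18, 6]
mod → [-8, 0]
dup → [-8, 0, 0]
-   → [-8, 0]
-   → [-8]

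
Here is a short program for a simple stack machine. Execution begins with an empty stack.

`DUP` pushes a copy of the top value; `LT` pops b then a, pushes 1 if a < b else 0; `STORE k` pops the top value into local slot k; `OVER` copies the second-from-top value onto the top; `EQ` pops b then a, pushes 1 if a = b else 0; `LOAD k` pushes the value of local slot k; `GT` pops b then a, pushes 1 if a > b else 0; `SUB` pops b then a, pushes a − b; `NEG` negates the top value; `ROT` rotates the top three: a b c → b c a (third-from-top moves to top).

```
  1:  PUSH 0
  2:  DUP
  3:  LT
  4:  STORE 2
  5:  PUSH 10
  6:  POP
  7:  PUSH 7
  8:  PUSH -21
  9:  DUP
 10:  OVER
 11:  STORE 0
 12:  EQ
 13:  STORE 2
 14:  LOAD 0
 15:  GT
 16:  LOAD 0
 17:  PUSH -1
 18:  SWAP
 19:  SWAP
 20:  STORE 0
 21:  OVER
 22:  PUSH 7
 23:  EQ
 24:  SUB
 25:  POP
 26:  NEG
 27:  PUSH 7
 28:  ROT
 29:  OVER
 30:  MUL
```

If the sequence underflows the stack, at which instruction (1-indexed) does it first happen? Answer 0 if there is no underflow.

PUSH 0   -> [0]
DUP      -> [0, 0]
LT       -> [0]
STORE 2  -> []
PUSH 10  -> [10]
POP      -> []
PUSH 7   -> [7]
PUSH -21 -> [7, -21]
DUP      -> [7, -21, -21]
OVER     -> [7, -21, -21, -21]
STORE 0  -> [7, -21, -21]
EQ       -> [7, 1]
STORE 2  -> [7]
LOAD 0   -> [7, -21]
GT       -> [1]
LOAD 0   -> [1, -21]
PUSH -1  -> [1, -21, -1]
SWAP     -> [1, -1, -21]
SWAP     -> [1, -21, -1]
STORE 0  -> [1, -21]
OVER     -> [1, -21, 1]
PUSH 7   -> [1, -21, 1, 7]
EQ       -> [1, -21, 0]
SUB      -> [1, -21]
POP      -> [1]
NEG      -> [-1]
PUSH 7   -> [-1, 7]
ROT  — needs 3 operands, stack has 2 → underflow

28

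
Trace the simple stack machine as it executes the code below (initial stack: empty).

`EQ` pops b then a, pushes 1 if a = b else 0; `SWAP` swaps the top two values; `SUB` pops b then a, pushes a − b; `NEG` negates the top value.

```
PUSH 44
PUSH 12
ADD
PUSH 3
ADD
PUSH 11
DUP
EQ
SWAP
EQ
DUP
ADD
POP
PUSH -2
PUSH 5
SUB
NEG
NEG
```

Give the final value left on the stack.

-7

PUSH 44 : [44]
PUSH 12 : [44, 12]
ADD     : [56]
PUSH 3  : [56, 3]
ADD     : [59]
PUSH 11 : [59, 11]
DUP     : [59, 11, 11]
EQ      : [59, 1]
SWAP    : [1, 59]
EQ      : [0]
DUP     : [0, 0]
ADD     : [0]
POP     : []
PUSH -2 : [-2]
PUSH 5  : [-2, 5]
SUB     : [-7]
NEG     : [7]
NEG     : [-7]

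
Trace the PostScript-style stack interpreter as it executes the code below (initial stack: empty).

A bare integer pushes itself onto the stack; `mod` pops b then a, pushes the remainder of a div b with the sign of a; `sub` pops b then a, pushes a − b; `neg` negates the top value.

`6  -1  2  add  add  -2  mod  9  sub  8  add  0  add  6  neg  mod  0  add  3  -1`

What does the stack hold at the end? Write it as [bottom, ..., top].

[0, 3, -1]

6   -> 6
-1  -> 6 -1
2   -> 6 -1 2
add -> 6 1
add -> 7
-2  -> 7 -2
mod -> 1
9   -> 1 9
sub -> -8
8   -> -8 8
add -> 0
0   -> 0 0
add -> 0
6   -> 0 6
neg -> 0 -6
mod -> 0
0   -> 0 0
add -> 0
3   -> 0 3
-1  -> 0 3 -1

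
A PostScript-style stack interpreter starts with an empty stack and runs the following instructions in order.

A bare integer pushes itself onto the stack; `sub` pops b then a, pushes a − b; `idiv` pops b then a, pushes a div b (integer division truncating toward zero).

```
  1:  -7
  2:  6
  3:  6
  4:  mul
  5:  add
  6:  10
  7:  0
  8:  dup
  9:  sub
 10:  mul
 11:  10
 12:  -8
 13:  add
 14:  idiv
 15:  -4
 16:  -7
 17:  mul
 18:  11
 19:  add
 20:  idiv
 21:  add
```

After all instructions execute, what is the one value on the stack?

-7    -7
6     -7 6
6     -7 6 6
mul   -7 36
add   29
10    29 10
0     29 10 0
dup   29 10 0 0
sub   29 10 0
mul   29 0
10    29 0 10
-8    29 0 10 -8
add   29 0 2
idiv  29 0
-4    29 0 -4
-7    29 0 -4 -7
mul   29 0 28
11    29 0 28 11
add   29 0 39
idiv  29 0
add   29

29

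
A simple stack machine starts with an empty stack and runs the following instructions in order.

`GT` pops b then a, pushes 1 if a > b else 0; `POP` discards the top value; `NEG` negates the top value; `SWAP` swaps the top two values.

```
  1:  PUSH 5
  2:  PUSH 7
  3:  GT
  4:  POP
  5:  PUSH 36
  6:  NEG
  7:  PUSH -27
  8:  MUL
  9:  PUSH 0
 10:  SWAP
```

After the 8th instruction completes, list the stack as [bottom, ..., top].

[972]

PUSH 5    5
PUSH 7    5 7
GT        0
POP       (empty)
PUSH 36   36
NEG       -36
PUSH -27  -36 -27
MUL       972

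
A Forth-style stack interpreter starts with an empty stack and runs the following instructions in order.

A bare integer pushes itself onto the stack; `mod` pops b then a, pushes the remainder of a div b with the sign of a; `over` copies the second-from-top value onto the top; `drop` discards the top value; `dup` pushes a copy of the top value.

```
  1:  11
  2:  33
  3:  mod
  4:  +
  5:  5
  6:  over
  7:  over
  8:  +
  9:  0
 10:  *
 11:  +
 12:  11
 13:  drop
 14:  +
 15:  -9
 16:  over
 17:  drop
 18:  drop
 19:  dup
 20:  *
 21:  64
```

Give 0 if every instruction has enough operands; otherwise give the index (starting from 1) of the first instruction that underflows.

4

11  -> 11
33  -> 11 33
mod -> 11
+  — needs 2 operands, stack has 1 → underflow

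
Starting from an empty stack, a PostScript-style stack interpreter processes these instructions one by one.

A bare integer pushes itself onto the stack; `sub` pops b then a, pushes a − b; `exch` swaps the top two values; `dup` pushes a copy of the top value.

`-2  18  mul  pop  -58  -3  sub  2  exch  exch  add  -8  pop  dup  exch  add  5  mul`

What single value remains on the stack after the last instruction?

-2   : -2
18   : -2 18
mul  : -36
pop  : (empty)
-58  : -58
-3   : -58 -3
sub  : -55
2    : -55 2
exch : 2 -55
exch : -55 2
add  : -53
-8   : -53 -8
pop  : -53
dup  : -53 -53
exch : -53 -53
add  : -106
5    : -106 5
mul  : -530

-530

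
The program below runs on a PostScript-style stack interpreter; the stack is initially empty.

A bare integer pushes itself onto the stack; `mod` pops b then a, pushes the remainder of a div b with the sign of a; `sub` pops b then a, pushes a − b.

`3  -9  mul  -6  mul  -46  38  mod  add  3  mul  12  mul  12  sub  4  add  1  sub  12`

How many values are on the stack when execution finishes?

3   : [3]
-9  : [3, -9]
mul : [-27]
-6  : [-27, -6]
mul : [162]
-46 : [162, -46]
38  : [162, -46, 38]
mod : [162, -8]
add : [154]
3   : [154, 3]
mul : [462]
12  : [462, 12]
mul : [5544]
12  : [5544, 12]
sub : [5532]
4   : [5532, 4]
add : [5536]
1   : [5536, 1]
sub : [5535]
12  : [5535, 12]

2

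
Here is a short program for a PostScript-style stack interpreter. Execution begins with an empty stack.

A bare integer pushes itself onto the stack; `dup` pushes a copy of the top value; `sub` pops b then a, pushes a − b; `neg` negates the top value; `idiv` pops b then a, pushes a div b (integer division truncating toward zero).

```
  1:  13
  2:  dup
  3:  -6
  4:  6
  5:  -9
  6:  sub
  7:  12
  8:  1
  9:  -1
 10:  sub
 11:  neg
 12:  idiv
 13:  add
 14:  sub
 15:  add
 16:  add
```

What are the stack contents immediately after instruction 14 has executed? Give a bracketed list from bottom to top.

13   → 13
dup  → 13 13
-6   → 13 13 -6
6    → 13 13 -6 6
-9   → 13 13 -6 6 -9
sub  → 13 13 -6 15
12   → 13 13 -6 15 12
1    → 13 13 -6 15 12 1
-1   → 13 13 -6 15 12 1 -1
sub  → 13 13 -6 15 12 2
neg  → 13 13 -6 15 12 -2
idiv → 13 13 -6 15 -6
add  → 13 13 -6 9
sub  → 13 13 -15

[13, 13, -15]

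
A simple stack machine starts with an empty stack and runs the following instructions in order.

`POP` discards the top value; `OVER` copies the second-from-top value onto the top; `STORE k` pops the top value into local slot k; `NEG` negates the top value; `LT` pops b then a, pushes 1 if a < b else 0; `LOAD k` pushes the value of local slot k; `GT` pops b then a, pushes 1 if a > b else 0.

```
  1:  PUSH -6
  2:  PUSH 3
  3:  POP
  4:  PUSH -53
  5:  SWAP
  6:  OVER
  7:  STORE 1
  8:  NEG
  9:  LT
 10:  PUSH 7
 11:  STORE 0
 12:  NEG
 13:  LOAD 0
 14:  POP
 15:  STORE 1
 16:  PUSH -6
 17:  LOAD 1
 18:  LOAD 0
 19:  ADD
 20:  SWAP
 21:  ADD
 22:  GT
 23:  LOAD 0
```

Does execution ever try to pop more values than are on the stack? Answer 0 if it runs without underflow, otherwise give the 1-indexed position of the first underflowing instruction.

PUSH -6  -> -6
PUSH 3   -> -6 3
POP      -> -6
PUSH -53 -> -6 -53
SWAP     -> -53 -6
OVER     -> -53 -6 -53
STORE 1  -> -53 -6
NEG      -> -53 6
LT       -> 1
PUSH 7   -> 1 7
STORE 0  -> 1
NEG      -> -1
LOAD 0   -> -1 7
POP      -> -1
STORE 1  -> (empty)
PUSH -6  -> -6
LOAD 1   -> -6 -1
LOAD 0   -> -6 -1 7
ADD      -> -6 6
SWAP     -> 6 -6
ADD      -> 0
GT  — needs 2 operands, stack has 1 → underflow

22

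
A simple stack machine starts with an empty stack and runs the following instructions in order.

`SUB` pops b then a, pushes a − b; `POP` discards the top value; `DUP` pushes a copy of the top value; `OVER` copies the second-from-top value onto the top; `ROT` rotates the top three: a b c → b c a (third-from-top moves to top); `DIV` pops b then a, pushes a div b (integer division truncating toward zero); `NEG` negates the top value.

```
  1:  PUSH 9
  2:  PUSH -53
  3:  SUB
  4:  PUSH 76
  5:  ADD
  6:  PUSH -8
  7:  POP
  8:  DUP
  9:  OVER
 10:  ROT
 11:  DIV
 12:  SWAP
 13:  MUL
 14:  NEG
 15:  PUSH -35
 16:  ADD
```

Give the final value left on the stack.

PUSH 9   -> [9]
PUSH -53 -> [9, -53]
SUB      -> [62]
PUSH 76  -> [62, 76]
ADD      -> [138]
PUSH -8  -> [138, -8]
POP      -> [138]
DUP      -> [138, 138]
OVER     -> [138, 138, 138]
ROT      -> [138, 138, 138]
DIV      -> [138, 1]
SWAP     -> [1, 138]
MUL      -> [138]
NEG      -> [-138]
PUSH -35 -> [-138, -35]
ADD      -> [-173]

-173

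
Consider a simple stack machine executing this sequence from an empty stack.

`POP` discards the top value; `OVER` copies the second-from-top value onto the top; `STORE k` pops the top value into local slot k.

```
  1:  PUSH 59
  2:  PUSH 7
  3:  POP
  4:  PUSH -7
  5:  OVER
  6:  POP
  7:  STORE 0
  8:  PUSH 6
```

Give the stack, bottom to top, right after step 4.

PUSH 59  [59]
PUSH 7   [59, 7]
POP      [59]
PUSH -7  [59, -7]

[59, -7]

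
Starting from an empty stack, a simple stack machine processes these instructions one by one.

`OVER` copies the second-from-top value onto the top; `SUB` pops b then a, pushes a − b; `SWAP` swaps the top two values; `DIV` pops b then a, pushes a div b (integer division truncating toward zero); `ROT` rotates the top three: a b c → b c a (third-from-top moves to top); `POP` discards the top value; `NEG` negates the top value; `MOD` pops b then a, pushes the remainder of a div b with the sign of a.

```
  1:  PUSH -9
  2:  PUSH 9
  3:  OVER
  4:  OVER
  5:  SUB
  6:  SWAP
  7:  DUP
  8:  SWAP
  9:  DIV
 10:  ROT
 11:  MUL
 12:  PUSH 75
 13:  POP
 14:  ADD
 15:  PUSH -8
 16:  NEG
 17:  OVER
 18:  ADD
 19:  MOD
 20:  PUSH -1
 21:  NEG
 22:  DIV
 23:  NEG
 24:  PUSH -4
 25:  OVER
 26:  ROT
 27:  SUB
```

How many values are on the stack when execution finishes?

2

PUSH -9 -> -9
PUSH 9  -> -9 9
OVER    -> -9 9 -9
OVER    -> -9 9 -9 9
SUB     -> -9 9 -18
SWAP    -> -9 -18 9
DUP     -> -9 -18 9 9
SWAP    -> -9 -18 9 9
DIV     -> -9 -18 1
ROT     -> -18 1 -9
MUL     -> -18 -9
PUSH 75 -> -18 -9 75
POP     -> -18 -9
ADD     -> -27
PUSH -8 -> -27 -8
NEG     -> -27 8
OVER    -> -27 8 -27
ADD     -> -27 -19
MOD     -> -8
PUSH -1 -> -8 -1
NEG     -> -8 1
DIV     -> -8
NEG     -> 8
PUSH -4 -> 8 -4
OVER    -> 8 -4 8
ROT     -> -4 8 8
SUB     -> -4 0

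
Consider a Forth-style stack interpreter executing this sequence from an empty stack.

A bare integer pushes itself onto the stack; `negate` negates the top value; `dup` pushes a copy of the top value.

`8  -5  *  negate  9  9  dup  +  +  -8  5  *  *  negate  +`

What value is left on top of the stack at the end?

8       [8]
-5      [8, -5]
*       [-40]
negate  [40]
9       [40, 9]
9       [40, 9, 9]
dup     [40, 9, 9, 9]
+       [40, 9, 18]
+       [40, 27]
-8      [40, 27, -8]
5       [40, 27, -8, 5]
*       [40, 27, -40]
*       [40, -1080]
negate  [40, 1080]
+       [1120]

1120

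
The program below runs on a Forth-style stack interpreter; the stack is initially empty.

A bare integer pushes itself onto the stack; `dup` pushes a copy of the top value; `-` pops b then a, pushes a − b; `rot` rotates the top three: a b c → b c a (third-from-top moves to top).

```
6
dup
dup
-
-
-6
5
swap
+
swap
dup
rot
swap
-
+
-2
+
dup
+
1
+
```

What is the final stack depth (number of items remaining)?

1

6    -> [6]
dup  -> [6, 6]
dup  -> [6, 6, 6]
-    -> [6, 0]
-    -> [6]
-6   -> [6, -6]
5    -> [6, -6, 5]
swap -> [6, 5, -6]
+    -> [6, -1]
swap -> [-1, 6]
dup  -> [-1, 6, 6]
rot  -> [6, 6, -1]
swap -> [6, -1, 6]
-    -> [6, -7]
+    -> [-1]
-2   -> [-1, -2]
+    -> [-3]
dup  -> [-3, -3]
+    -> [-6]
1    -> [-6, 1]
+    -> [-5]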